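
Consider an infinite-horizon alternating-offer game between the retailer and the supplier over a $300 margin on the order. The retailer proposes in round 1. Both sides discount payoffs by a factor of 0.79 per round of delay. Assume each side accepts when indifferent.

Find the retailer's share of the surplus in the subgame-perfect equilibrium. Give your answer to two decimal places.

167.60

Let x be the retailer's share when the retailer proposes and y be the supplier's share when the supplier proposes.
The supplier accepts iff offered ≥ 0.79·y, so x = 300 − 0.79y. Symmetrically y = 300 − 0.79x.
Substituting: x = 300 − 0.79(300 − 0.79x), giving x(1 − 0.79·0.79) = 300(1 − 0.79).
So x = 300 × 0.21 / 0.3759 ≈ 167.5978, and the supplier receives 300 − x ≈ 132.4022.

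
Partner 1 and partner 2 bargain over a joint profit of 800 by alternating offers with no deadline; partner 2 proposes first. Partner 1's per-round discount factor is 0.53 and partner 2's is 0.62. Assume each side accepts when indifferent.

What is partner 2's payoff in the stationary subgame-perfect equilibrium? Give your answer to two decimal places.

560.02

When partner 2 proposes, partner 1 accepts any offer worth at least 0.53 times what partner 1 would get by proposing next round; and vice versa.
This gives x = 800 − 0.53y and y = 800 − 0.62x, where x and y are each side's share when it proposes.
Hence (1 − 0.53·0.62)x = 800(1 − 0.53), i.e. 0.6714·x = 376.
x ≈ 560.0238; partner 1's share is 800 − x ≈ 239.9762.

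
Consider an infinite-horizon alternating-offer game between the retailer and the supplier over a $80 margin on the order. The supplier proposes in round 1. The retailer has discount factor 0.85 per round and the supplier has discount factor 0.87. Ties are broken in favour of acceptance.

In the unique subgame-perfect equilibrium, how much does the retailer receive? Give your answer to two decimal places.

In a stationary SPE each proposer offers the other exactly their discounted continuation value.
If the supplier keeps x when proposing and the retailer keeps y when proposing, then x = 80 − 0.85y and y = 80 − 0.87x.
Solving: x = 80(1 − 0.85) / (1 − 0.87·0.85) = 12 / 0.2605 ≈ 46.0653.
The retailer gets 80 − 46.0653 ≈ 33.9347.

33.93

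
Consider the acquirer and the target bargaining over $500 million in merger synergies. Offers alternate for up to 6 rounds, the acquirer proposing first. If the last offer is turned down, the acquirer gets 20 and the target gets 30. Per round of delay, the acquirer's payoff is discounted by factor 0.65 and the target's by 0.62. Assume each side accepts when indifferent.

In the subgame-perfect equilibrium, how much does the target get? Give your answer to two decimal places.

200.56

Solve by backward induction from round 6.
Round 6 (the target proposes): the acquirer gets 20 if talks fail, so the target offers 20 and keeps 480.
Round 5 (the acquirer proposes): the target can get 480 next round, worth 0.62 × 480 = 297.6 now. The acquirer offers 297.6 and keeps 500 − 297.6 = 202.4.
Round 4 (the target proposes): the acquirer can get 202.4 next round, worth 0.65 × 202.4 = 131.56 now; the target offers that and keeps 368.44.
Round 3 (the acquirer proposes): the target can get 368.44 next round, worth 0.62 × 368.44 = 228.4328 now; the acquirer offers that and keeps 271.5672.
Round 2 (the target proposes): the acquirer can get 271.5672 next round, worth 0.65 × 271.5672 = 176.51868 now; the target offers that and keeps 323.48132.
Round 1 (the acquirer proposes): the target can get 323.48132 next round, worth 0.62 × 323.48132 = 200.5584184 now; the acquirer offers that and keeps 299.4415816.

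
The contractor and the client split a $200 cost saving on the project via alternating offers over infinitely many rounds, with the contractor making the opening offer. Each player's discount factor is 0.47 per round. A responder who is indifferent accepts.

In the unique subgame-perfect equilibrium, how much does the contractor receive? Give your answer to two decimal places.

In a stationary SPE each proposer offers the other exactly their discounted continuation value.
If the contractor keeps x when proposing and the client keeps y when proposing, then x = 200 − 0.47y and y = 200 − 0.47x.
Solving: x = 200(1 − 0.47) / (1 − 0.47·0.47) = 106 / 0.7791 ≈ 136.0544.
The client gets 200 − 136.0544 ≈ 63.9456.

136.05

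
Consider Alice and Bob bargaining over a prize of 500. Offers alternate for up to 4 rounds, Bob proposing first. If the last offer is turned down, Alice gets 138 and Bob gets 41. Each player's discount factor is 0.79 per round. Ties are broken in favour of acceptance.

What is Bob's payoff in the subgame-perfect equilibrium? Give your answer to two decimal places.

Round 4 (Alice proposes): Bob gets 41 if talks fail, so Alice offers 41 and keeps 459.
Round 3 (Bob proposes): Alice can get 459 next round, worth 0.79 × 459 = 362.61 now. Bob offers 362.61 and keeps 500 − 362.61 = 137.39.
Round 2 (Alice proposes): Bob can get 137.39 next round, worth 0.79 × 137.39 = 108.5381 now; Alice offers that and keeps 391.4619.
Round 1 (Bob proposes): Alice can get 391.4619 next round, worth 0.79 × 391.4619 = 309.254901 now. Bob offers 309.254901 and keeps 500 − 309.254901 = 190.745099.

190.75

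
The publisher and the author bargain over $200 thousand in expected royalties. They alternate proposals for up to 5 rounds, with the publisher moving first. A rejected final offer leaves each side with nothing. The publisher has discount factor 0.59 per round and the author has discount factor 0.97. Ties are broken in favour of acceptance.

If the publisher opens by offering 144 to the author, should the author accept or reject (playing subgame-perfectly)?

Accept

Work out the author's continuation value if the offer is rejected.
Round 5 (the publisher proposes): the author will accept anything ≥ 0, so the publisher offers 0 and keeps 200.
Round 4 (the author proposes): the publisher can get 200 next round, worth 0.59 × 200 = 118 now; the author offers that and keeps 82.
Round 3 (the publisher proposes): the author can get 82 next round, worth 0.97 × 82 = 79.54 now, so the publisher offers 79.54, keeping 120.46.
Round 2 (the author proposes): the publisher can get 120.46 next round, worth 0.59 × 120.46 = 71.0714 now. The author offers 71.0714 and keeps 200 − 71.0714 = 128.9286.
So by rejecting in round 1, the author gets 128.9286 next round, worth 0.97 × 128.9286 = 125.060742 now.
Offer 144 ≥ 125.060742, so the author accepts.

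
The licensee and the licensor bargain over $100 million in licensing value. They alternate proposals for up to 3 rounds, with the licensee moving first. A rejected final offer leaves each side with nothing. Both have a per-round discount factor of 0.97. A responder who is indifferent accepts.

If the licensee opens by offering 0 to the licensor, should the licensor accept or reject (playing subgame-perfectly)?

Work out the licensor's continuation value if the offer is rejected.
Round 3 (the licensee proposes): the licensor will accept anything ≥ 0, so the licensee offers 0 and keeps 100.
Round 2 (the licensor proposes): the licensee can get 100 next round, worth 0.97 × 100 = 97 now; the licensor offers that and keeps 3.
So by rejecting in round 1, the licensor gets 3 next round, worth 0.97 × 3 = 2.91 now.
Offer 0 < 2.91, so the licensor rejects.

Reject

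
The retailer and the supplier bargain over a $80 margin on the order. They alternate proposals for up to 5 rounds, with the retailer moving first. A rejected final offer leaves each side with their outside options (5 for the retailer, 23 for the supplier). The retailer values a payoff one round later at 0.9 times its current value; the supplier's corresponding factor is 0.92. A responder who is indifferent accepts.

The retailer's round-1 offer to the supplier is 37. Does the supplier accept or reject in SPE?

Accept

Work out the supplier's continuation value if the offer is rejected.
Round 5 (the retailer proposes): the supplier gets 23 if talks fail, so the retailer offers 23 and keeps 57.
Round 4 (the supplier proposes): the retailer can get 57 next round, worth 0.9 × 57 = 51.3 now. The supplier offers 51.3 and keeps 80 − 51.3 = 28.7.
Round 3 (the retailer proposes): the supplier can get 28.7 next round, worth 0.92 × 28.7 = 26.404 now; the retailer offers that and keeps 53.596.
Round 2 (the supplier proposes): the retailer can get 53.596 next round, worth 0.9 × 53.596 = 48.2364 now. The supplier offers 48.2364 and keeps 80 − 48.2364 = 31.7636.
So by rejecting in round 1, the supplier gets 31.7636 next round, worth 0.92 × 31.7636 = 29.222512 now.
Offer 37 ≥ 29.222512, so the supplier accepts.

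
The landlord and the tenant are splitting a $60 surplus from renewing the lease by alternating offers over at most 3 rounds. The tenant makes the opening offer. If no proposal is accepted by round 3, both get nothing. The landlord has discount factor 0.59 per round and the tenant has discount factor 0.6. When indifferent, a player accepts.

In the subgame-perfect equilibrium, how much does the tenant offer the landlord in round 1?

14.16

By backward induction:
Round 3 (the tenant proposes): the landlord will accept anything ≥ 0, so the tenant offers 0 and keeps 60.
Round 2 (the landlord proposes): the tenant can get 60 next round, worth 0.6 × 60 = 36 now; the landlord offers that and keeps 24.
Round 1 (the tenant proposes): the landlord can get 24 next round, worth 0.59 × 24 = 14.16 now. The tenant offers 14.16 and keeps 60 − 14.16 = 45.84.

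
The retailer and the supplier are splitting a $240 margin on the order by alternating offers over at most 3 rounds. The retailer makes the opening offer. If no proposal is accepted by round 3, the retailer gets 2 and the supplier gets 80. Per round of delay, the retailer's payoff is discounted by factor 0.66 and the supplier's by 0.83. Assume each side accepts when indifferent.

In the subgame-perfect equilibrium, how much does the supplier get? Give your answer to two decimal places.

111.55

Round 3 (the retailer proposes): the supplier gets 80 if talks fail, so the retailer offers 80 and keeps 160.
Round 2 (the supplier proposes): the retailer can get 160 next round, worth 0.66 × 160 = 105.6 now; the supplier offers that and keeps 134.4.
Round 1 (the retailer proposes): the supplier can get 134.4 next round, worth 0.83 × 134.4 = 111.552 now; the retailer offers that and keeps 128.448.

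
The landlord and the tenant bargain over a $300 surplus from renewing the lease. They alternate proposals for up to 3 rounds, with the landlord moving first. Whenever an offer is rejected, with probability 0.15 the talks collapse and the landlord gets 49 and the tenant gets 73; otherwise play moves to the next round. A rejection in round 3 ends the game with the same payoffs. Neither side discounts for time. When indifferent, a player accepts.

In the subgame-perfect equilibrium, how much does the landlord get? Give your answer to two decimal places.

204.31

By backward induction:
Round 3 (the landlord proposes): the tenant gets 73 if talks fail, so the landlord offers 73 and keeps 227.
Round 2 (the tenant proposes): rejecting gives the landlord an expected 0.85 × 227 + 0.15 × 49 = 200.3; the tenant offers that and keeps 99.7.
Round 1 (the landlord proposes): rejecting gives the tenant an expected 0.85 × 99.7 + 0.15 × 73 = 95.695, so the landlord offers 95.695, keeping 204.305.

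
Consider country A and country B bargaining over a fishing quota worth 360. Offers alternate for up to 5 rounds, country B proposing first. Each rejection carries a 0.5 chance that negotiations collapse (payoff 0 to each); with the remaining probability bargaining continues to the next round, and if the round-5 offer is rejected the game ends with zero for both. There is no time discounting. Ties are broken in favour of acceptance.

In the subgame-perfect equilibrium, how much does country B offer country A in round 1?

112.5

Round 5 (country B proposes): country A will accept anything ≥ 0, so country B offers 0 and keeps 360.
Round 4 (country A proposes): rejecting gives country B an expected 0.5 × 360 = 180; country A offers that and keeps 180.
Round 3 (country B proposes): rejecting gives country A an expected 0.5 × 180 = 90, so country B offers 90, keeping 270.
Round 2 (country A proposes): rejecting gives country B an expected 0.5 × 270 = 135, so country A offers 135, keeping 225.
Round 1 (country B proposes): rejecting gives country A an expected 0.5 × 225 = 112.5; country B offers that and keeps 247.5.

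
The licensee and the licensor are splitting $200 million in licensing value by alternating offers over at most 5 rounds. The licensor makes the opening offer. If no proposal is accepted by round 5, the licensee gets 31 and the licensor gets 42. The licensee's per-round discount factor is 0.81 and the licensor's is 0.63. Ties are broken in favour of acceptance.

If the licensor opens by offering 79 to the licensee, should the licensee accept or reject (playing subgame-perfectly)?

Round 5 (the licensor proposes): the licensee gets 31 if talks fail, so the licensor offers 31 and keeps 169.
Round 4 (the licensee proposes): the licensor can get 169 next round, worth 0.63 × 169 = 106.47 now. The licensee offers 106.47 and keeps 200 − 106.47 = 93.53.
Round 3 (the licensor proposes): the licensee can get 93.53 next round, worth 0.81 × 93.53 = 75.7593 now, so the licensor offers 75.7593, keeping 124.2407.
Round 2 (the licensee proposes): the licensor can get 124.2407 next round, worth 0.63 × 124.2407 = 78.271641 now; the licensee offers that and keeps 121.728359.
So by rejecting in round 1, the licensee gets 121.728359 next round, worth 0.81 × 121.728359 = 98.59997079 now.
Offer 79 < 98.59997079, so the licensee rejects.

Reject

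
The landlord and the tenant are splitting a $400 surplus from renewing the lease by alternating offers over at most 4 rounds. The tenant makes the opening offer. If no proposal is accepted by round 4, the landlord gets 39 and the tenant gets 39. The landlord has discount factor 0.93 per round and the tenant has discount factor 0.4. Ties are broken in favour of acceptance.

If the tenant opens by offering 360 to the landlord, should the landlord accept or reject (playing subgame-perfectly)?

Work out the landlord's continuation value if the offer is rejected.
Round 4 (the landlord proposes): the tenant gets 39 if talks fail, so the landlord offers 39 and keeps 361.
Round 3 (the tenant proposes): the landlord can get 361 next round, worth 0.93 × 361 = 335.73 now, so the tenant offers 335.73, keeping 64.27.
Round 2 (the landlord proposes): the tenant can get 64.27 next round, worth 0.4 × 64.27 = 25.708 now. The landlord offers 25.708 and keeps 400 − 25.708 = 374.292.
So by rejecting in round 1, the landlord gets 374.292 next round, worth 0.93 × 374.292 = 348.09156 now.
Offer 360 ≥ 348.09156, so the landlord accepts.

Accept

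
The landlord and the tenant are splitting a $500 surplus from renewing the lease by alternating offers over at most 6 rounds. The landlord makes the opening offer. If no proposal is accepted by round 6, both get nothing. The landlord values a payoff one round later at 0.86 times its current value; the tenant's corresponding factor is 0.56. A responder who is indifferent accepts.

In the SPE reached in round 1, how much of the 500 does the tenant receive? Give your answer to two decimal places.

Solve by backward induction from round 6.
Round 6 (the tenant proposes): the landlord will accept anything ≥ 0, so the tenant offers 0 and keeps 500.
Round 5 (the landlord proposes): the tenant can get 500 next round, worth 0.56 × 500 = 280 now. The landlord offers 280 and keeps 500 − 280 = 220.
Round 4 (the tenant proposes): the landlord can get 220 next round, worth 0.86 × 220 = 189.2 now. The tenant offers 189.2 and keeps 500 − 189.2 = 310.8.
Round 3 (the landlord proposes): the tenant can get 310.8 next round, worth 0.56 × 310.8 = 174.048 now; the landlord offers that and keeps 325.952.
Round 2 (the tenant proposes): the landlord can get 325.952 next round, worth 0.86 × 325.952 = 280.31872 now; the tenant offers that and keeps 219.68128.
Round 1 (the landlord proposes): the tenant can get 219.68128 next round, worth 0.56 × 219.68128 = 123.0215168 now. The landlord offers 123.0215168 and keeps 500 − 123.0215168 = 376.9784832.

123.02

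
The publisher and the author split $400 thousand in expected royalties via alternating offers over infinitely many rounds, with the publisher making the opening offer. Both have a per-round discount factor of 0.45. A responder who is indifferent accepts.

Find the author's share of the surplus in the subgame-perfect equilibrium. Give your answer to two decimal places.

124.14

In a stationary SPE each proposer offers the other exactly their discounted continuation value.
If the publisher keeps x when proposing and the author keeps y when proposing, then x = 400 − 0.45y and y = 400 − 0.45x.
Solving: x = 400(1 − 0.45) / (1 − 0.45·0.45) = 220 / 0.7975 ≈ 275.8621.
The author gets 400 − 275.8621 ≈ 124.1379.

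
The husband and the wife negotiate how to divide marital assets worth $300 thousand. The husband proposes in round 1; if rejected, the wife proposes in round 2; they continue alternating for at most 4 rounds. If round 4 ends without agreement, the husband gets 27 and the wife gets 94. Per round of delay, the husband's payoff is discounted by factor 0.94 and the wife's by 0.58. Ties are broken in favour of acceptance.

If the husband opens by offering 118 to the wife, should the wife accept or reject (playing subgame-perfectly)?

Accept

Work out the wife's continuation value if the offer is rejected.
Round 4 (the wife proposes): the husband gets 27 if talks fail, so the wife offers 27 and keeps 273.
Round 3 (the husband proposes): the wife can get 273 next round, worth 0.58 × 273 = 158.34 now, so the husband offers 158.34, keeping 141.66.
Round 2 (the wife proposes): the husband can get 141.66 next round, worth 0.94 × 141.66 = 133.1604 now, so the wife offers 133.1604, keeping 166.8396.
So by rejecting in round 1, the wife gets 166.8396 next round, worth 0.58 × 166.8396 = 96.766968 now.
Offer 118 ≥ 96.766968, so the wife accepts.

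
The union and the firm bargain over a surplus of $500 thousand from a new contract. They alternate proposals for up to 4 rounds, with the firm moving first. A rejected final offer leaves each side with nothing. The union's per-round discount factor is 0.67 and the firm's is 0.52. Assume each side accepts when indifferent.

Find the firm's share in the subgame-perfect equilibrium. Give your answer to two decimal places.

222.49

Round 4 (the union proposes): rejection yields 0 for the firm; the union offers 0 and keeps 500.
Round 3 (the firm proposes): the union can get 500 next round, worth 0.67 × 500 = 335 now, so the firm offers 335, keeping 165.
Round 2 (the union proposes): the firm can get 165 next round, worth 0.52 × 165 = 85.8 now. The union offers 85.8 and keeps 500 − 85.8 = 414.2.
Round 1 (the firm proposes): the union can get 414.2 next round, worth 0.67 × 414.2 = 277.514 now. The firm offers 277.514 and keeps 500 − 277.514 = 222.486.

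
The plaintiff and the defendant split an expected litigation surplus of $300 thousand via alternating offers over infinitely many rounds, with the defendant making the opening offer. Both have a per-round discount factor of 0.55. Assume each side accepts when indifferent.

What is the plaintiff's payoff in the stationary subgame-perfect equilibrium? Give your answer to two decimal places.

When the defendant proposes, the plaintiff accepts any offer worth at least 0.55 times what the plaintiff would get by proposing next round; and vice versa.
This gives x = 300 − 0.55y and y = 300 − 0.55x, where x and y are each side's share when it proposes.
Hence (1 − 0.55·0.55)x = 300(1 − 0.55), i.e. 0.6975·x = 135.
x ≈ 193.5484; the plaintiff's share is 300 − x ≈ 106.4516.

106.45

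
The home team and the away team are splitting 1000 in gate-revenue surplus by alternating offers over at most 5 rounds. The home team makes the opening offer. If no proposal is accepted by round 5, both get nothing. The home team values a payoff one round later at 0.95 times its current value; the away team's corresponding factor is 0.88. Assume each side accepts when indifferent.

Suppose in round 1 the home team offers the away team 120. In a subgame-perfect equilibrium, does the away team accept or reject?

Accept

Round 5 (the home team proposes): the away team will accept anything ≥ 0, so the home team offers 0 and keeps 1000.
Round 4 (the away team proposes): the home team can get 1000 next round, worth 0.95 × 1000 = 950 now; the away team offers that and keeps 50.
Round 3 (the home team proposes): the away team can get 50 next round, worth 0.88 × 50 = 44 now; the home team offers that and keeps 956.
Round 2 (the away team proposes): the home team can get 956 next round, worth 0.95 × 956 = 908.2 now; the away team offers that and keeps 91.8.
So by rejecting in round 1, the away team gets 91.8 next round, worth 0.88 × 91.8 = 80.784 now.
Offer 120 ≥ 80.784, so the away team accepts.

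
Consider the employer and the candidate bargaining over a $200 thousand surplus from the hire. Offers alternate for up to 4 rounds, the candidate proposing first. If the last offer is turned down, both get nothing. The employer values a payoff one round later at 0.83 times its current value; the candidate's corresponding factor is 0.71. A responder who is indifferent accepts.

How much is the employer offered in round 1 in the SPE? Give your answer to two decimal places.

145.96

Round 4 (the employer proposes): the candidate will accept anything ≥ 0, so the employer offers 0 and keeps 200.
Round 3 (the candidate proposes): the employer can get 200 next round, worth 0.83 × 200 = 166 now; the candidate offers that and keeps 34.
Round 2 (the employer proposes): the candidate can get 34 next round, worth 0.71 × 34 = 24.14 now. The employer offers 24.14 and keeps 200 − 24.14 = 175.86.
Round 1 (the candidate proposes): the employer can get 175.86 next round, worth 0.83 × 175.86 = 145.9638 now. The candidate offers 145.9638 and keeps 200 − 145.9638 = 54.0362.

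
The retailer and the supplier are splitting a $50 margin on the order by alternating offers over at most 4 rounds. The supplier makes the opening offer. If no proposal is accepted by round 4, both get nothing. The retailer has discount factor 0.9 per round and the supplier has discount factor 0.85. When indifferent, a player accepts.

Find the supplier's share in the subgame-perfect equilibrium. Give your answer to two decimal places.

8.83

Round 4 (the retailer proposes): the supplier will accept anything ≥ 0, so the retailer offers 0 and keeps 50.
Round 3 (the supplier proposes): the retailer can get 50 next round, worth 0.9 × 50 = 45 now, so the supplier offers 45, keeping 5.
Round 2 (the retailer proposes): the supplier can get 5 next round, worth 0.85 × 5 = 4.25 now; the retailer offers that and keeps 45.75.
Round 1 (the supplier proposes): the retailer can get 45.75 next round, worth 0.9 × 45.75 = 41.175 now; the supplier offers that and keeps 8.825.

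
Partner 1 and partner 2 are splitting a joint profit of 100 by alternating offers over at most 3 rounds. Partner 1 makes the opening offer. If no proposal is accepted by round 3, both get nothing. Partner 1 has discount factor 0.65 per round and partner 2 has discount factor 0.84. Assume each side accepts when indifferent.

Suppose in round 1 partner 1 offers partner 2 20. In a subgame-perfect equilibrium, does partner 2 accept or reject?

Reject

Round 3 (partner 1 proposes): rejection yields 0 for partner 2; partner 1 offers 0 and keeps 100.
Round 2 (partner 2 proposes): partner 1 can get 100 next round, worth 0.65 × 100 = 65 now. Partner 2 offers 65 and keeps 100 − 65 = 35.
So by rejecting in round 1, partner 2 gets 35 next round, worth 0.84 × 35 = 29.4 now.
Offer 20 < 29.4, so partner 2 rejects.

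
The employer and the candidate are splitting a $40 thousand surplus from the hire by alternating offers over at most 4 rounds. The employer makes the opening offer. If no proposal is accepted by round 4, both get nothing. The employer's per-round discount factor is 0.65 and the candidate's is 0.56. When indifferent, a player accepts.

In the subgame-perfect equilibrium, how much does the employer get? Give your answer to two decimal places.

24.01

Round 4 (the candidate proposes): the employer will accept anything ≥ 0, so the candidate offers 0 and keeps 40.
Round 3 (the employer proposes): the candidate can get 40 next round, worth 0.56 × 40 = 22.4 now; the employer offers that and keeps 17.6.
Round 2 (the candidate proposes): the employer can get 17.6 next round, worth 0.65 × 17.6 = 11.44 now. The candidate offers 11.44 and keeps 40 − 11.44 = 28.56.
Round 1 (the employer proposes): the candidate can get 28.56 next round, worth 0.56 × 28.56 = 15.9936 now. The employer offers 15.9936 and keeps 40 − 15.9936 = 24.0064.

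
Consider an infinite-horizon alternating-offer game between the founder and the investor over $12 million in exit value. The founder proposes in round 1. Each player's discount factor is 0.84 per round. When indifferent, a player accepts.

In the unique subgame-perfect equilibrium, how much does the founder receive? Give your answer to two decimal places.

6.52

When the founder proposes, the investor accepts any offer worth at least 0.84 times what the investor would get by proposing next round; and vice versa.
This gives x = 12 − 0.84y and y = 12 − 0.84x, where x and y are each side's share when it proposes.
Hence (1 − 0.84·0.84)x = 12(1 − 0.84), i.e. 0.2944·x = 1.92.
x ≈ 6.5217; the investor's share is 12 − x ≈ 5.4783.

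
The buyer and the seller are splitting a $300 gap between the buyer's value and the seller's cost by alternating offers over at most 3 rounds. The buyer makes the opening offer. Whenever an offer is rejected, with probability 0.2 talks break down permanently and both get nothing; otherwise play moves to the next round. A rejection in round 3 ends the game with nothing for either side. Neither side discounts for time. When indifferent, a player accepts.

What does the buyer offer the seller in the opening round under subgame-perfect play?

Round 3 (the buyer proposes): rejection yields 0 for the seller; the buyer offers 0 and keeps 300.
Round 2 (the seller proposes): rejecting gives the buyer an expected 0.8 × 300 = 240; the seller offers that and keeps 60.
Round 1 (the buyer proposes): rejecting gives the seller an expected 0.8 × 60 = 48. The buyer offers 48 and keeps 300 − 48 = 252.

48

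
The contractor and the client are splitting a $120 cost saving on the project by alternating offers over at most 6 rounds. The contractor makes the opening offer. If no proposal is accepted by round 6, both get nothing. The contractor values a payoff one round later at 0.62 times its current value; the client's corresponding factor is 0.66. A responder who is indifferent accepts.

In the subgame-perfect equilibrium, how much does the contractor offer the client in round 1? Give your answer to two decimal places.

55.67

Solve by backward induction from round 6.
Round 6 (the client proposes): rejection yields 0 for the contractor; the client offers 0 and keeps 120.
Round 5 (the contractor proposes): the client can get 120 next round, worth 0.66 × 120 = 79.2 now. The contractor offers 79.2 and keeps 120 − 79.2 = 40.8.
Round 4 (the client proposes): the contractor can get 40.8 next round, worth 0.62 × 40.8 = 25.296 now; the client offers that and keeps 94.704.
Round 3 (the contractor proposes): the client can get 94.704 next round, worth 0.66 × 94.704 = 62.50464 now. The contractor offers 62.50464 and keeps 120 − 62.50464 = 57.49536.
Round 2 (the client proposes): the contractor can get 57.49536 next round, worth 0.62 × 57.49536 = 35.6471232 now, so the client offers 35.6471232, keeping 84.3528768.
Round 1 (the contractor proposes): the client can get 84.3528768 next round, worth 0.66 × 84.3528768 = 55.672898688 now; the contractor offers that and keeps 64.327101312.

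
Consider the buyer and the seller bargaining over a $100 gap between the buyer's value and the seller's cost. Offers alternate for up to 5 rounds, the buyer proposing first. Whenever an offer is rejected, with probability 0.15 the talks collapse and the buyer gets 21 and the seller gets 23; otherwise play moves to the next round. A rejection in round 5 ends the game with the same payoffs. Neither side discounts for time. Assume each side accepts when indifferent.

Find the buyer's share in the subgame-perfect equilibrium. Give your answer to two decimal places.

64.70

By backward induction:
Round 5 (the buyer proposes): the seller gets 23 if talks fail, so the buyer offers 23 and keeps 77.
Round 4 (the seller proposes): rejecting gives the buyer an expected 0.85 × 77 + 0.15 × 21 = 68.6, so the seller offers 68.6, keeping 31.4.
Round 3 (the buyer proposes): rejecting gives the seller an expected 0.85 × 31.4 + 0.15 × 23 = 30.14. The buyer offers 30.14 and keeps 100 − 30.14 = 69.86.
Round 2 (the seller proposes): rejecting gives the buyer an expected 0.85 × 69.86 + 0.15 × 21 = 62.531; the seller offers that and keeps 37.469.
Round 1 (the buyer proposes): rejecting gives the seller an expected 0.85 × 37.469 + 0.15 × 23 = 35.29865; the buyer offers that and keeps 64.70135.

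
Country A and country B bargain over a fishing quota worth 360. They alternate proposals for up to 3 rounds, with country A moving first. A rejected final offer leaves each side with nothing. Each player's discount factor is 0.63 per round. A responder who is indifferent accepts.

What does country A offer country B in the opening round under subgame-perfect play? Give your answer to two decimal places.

83.92

By backward induction:
Round 3 (country A proposes): rejection yields 0 for country B; country A offers 0 and keeps 360.
Round 2 (country B proposes): country A can get 360 next round, worth 0.63 × 360 = 226.8 now. Country B offers 226.8 and keeps 360 − 226.8 = 133.2.
Round 1 (country A proposes): country B can get 133.2 next round, worth 0.63 × 133.2 = 83.916 now, so country A offers 83.916, keeping 276.084.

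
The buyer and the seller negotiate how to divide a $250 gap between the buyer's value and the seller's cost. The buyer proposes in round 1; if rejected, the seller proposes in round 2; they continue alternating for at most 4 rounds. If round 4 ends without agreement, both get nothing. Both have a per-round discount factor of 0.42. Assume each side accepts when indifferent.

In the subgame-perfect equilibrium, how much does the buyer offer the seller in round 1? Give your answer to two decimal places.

79.42

Round 4 (the seller proposes): the buyer will accept anything ≥ 0, so the seller offers 0 and keeps 250.
Round 3 (the buyer proposes): the seller can get 250 next round, worth 0.42 × 250 = 105 now. The buyer offers 105 and keeps 250 − 105 = 145.
Round 2 (the seller proposes): the buyer can get 145 next round, worth 0.42 × 145 = 60.9 now. The seller offers 60.9 and keeps 250 − 60.9 = 189.1.
Round 1 (the buyer proposes): the seller can get 189.1 next round, worth 0.42 × 189.1 = 79.422 now; the buyer offers that and keeps 170.578.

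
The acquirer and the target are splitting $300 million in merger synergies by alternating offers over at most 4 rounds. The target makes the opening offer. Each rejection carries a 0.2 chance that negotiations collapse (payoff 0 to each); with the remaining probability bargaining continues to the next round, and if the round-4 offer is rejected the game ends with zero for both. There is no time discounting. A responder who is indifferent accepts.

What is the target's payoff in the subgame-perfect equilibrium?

98.4

Round 4 (the acquirer proposes): rejection yields 0 for the target; the acquirer offers 0 and keeps 300.
Round 3 (the target proposes): rejecting gives the acquirer an expected 0.8 × 300 = 240; the target offers that and keeps 60.
Round 2 (the acquirer proposes): rejecting gives the target an expected 0.8 × 60 = 48, so the acquirer offers 48, keeping 252.
Round 1 (the target proposes): rejecting gives the acquirer an expected 0.8 × 252 = 201.6, so the target offers 201.6, keeping 98.4.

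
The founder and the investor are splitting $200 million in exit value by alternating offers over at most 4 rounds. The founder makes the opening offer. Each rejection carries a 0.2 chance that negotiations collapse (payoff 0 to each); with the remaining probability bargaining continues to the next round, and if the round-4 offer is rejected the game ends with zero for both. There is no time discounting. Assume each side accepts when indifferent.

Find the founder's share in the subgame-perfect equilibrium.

65.6

Round 4 (the investor proposes): rejection yields 0 for the founder; the investor offers 0 and keeps 200.
Round 3 (the founder proposes): rejecting gives the investor an expected 0.8 × 200 = 160, so the founder offers 160, keeping 40.
Round 2 (the investor proposes): rejecting gives the founder an expected 0.8 × 40 = 32; the investor offers that and keeps 168.
Round 1 (the founder proposes): rejecting gives the investor an expected 0.8 × 168 = 134.4, so the founder offers 134.4, keeping 65.6.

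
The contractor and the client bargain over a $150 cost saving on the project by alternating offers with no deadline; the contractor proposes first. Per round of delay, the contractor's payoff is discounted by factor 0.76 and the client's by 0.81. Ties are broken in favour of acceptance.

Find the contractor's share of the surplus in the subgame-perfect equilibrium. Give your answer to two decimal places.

74.14

When the contractor proposes, the client accepts any offer worth at least 0.81 times what the client would get by proposing next round; and vice versa.
This gives x = 150 − 0.81y and y = 150 − 0.76x, where x and y are each side's share when it proposes.
Hence (1 − 0.81·0.76)x = 150(1 − 0.81), i.e. 0.3844·x = 28.5.
x ≈ 74.1415; the client's share is 150 − x ≈ 75.8585.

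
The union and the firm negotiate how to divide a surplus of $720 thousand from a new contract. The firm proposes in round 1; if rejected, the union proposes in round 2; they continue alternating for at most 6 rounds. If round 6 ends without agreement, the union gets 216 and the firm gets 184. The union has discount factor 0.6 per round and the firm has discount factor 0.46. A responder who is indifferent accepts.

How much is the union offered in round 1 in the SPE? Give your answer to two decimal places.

322.16

Round 6 (the union proposes): the firm gets 184 if talks fail, so the union offers 184 and keeps 536.
Round 5 (the firm proposes): the union can get 536 next round, worth 0.6 × 536 = 321.6 now; the firm offers that and keeps 398.4.
Round 4 (the union proposes): the firm can get 398.4 next round, worth 0.46 × 398.4 = 183.264 now. The union offers 183.264 and keeps 720 − 183.264 = 536.736.
Round 3 (the firm proposes): the union can get 536.736 next round, worth 0.6 × 536.736 = 322.0416 now; the firm offers that and keeps 397.9584.
Round 2 (the union proposes): the firm can get 397.9584 next round, worth 0.46 × 397.9584 = 183.060864 now. The union offers 183.060864 and keeps 720 − 183.060864 = 536.939136.
Round 1 (the firm proposes): the union can get 536.939136 next round, worth 0.6 × 536.939136 = 322.1634816 now; the firm offers that and keeps 397.8365184.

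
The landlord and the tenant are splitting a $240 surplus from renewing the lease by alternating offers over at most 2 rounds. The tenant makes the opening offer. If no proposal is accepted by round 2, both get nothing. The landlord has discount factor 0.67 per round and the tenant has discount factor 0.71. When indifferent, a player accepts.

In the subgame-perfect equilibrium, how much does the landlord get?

Round 2 (the landlord proposes): the tenant will accept anything ≥ 0, so the landlord offers 0 and keeps 240.
Round 1 (the tenant proposes): the landlord can get 240 next round, worth 0.67 × 240 = 160.8 now, so the tenant offers 160.8, keeping 79.2.

160.8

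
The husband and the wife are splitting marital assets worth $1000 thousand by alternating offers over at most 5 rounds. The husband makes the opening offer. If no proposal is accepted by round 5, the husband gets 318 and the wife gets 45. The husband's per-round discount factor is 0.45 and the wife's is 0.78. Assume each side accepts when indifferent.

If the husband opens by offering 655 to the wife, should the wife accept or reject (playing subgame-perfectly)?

Accept

Work out the wife's continuation value if the offer is rejected.
Round 5 (the husband proposes): the wife gets 45 if talks fail, so the husband offers 45 and keeps 955.
Round 4 (the wife proposes): the husband can get 955 next round, worth 0.45 × 955 = 429.75 now. The wife offers 429.75 and keeps 1000 − 429.75 = 570.25.
Round 3 (the husband proposes): the wife can get 570.25 next round, worth 0.78 × 570.25 = 444.795 now; the husband offers that and keeps 555.205.
Round 2 (the wife proposes): the husband can get 555.205 next round, worth 0.45 × 555.205 = 249.84225 now. The wife offers 249.84225 and keeps 1000 − 249.84225 = 750.15775.
So by rejecting in round 1, the wife gets 750.15775 next round, worth 0.78 × 750.15775 = 585.123045 now.
Offer 655 ≥ 585.123045, so the wife accepts.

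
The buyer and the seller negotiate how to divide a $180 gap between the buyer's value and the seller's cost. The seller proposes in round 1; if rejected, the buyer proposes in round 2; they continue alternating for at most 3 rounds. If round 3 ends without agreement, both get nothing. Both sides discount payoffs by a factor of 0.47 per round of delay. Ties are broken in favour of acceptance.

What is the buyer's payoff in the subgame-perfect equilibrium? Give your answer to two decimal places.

44.84

By backward induction:
Round 3 (the seller proposes): the buyer will accept anything ≥ 0, so the seller offers 0 and keeps 180.
Round 2 (the buyer proposes): the seller can get 180 next round, worth 0.47 × 180 = 84.6 now, so the buyer offers 84.6, keeping 95.4.
Round 1 (the seller proposes): the buyer can get 95.4 next round, worth 0.47 × 95.4 = 44.838 now, so the seller offers 44.838, keeping 135.162.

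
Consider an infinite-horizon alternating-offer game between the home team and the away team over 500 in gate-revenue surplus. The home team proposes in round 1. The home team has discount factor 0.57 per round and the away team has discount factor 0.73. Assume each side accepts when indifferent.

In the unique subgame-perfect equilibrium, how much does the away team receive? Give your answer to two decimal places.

268.80

When the home team proposes, the away team accepts any offer worth at least 0.73 times what the away team would get by proposing next round; and vice versa.
This gives x = 500 − 0.73y and y = 500 − 0.57x, where x and y are each side's share when it proposes.
Hence (1 − 0.73·0.57)x = 500(1 − 0.73), i.e. 0.5839·x = 135.
x ≈ 231.2040; the away team's share is 500 − x ≈ 268.7960.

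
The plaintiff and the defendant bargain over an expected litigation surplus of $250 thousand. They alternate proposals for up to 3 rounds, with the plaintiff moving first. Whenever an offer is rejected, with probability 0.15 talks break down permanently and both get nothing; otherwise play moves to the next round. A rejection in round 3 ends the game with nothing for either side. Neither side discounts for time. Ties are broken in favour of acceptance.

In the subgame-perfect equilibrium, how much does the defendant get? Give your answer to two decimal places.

31.88

Round 3 (the plaintiff proposes): rejection yields 0 for the defendant; the plaintiff offers 0 and keeps 250.
Round 2 (the defendant proposes): rejecting gives the plaintiff an expected 0.85 × 250 = 212.5, so the defendant offers 212.5, keeping 37.5.
Round 1 (the plaintiff proposes): rejecting gives the defendant an expected 0.85 × 37.5 = 31.875. The plaintiff offers 31.875 and keeps 250 − 31.875 = 218.125.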